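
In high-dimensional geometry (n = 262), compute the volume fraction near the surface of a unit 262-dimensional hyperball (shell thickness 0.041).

1 - (1-0.041)^262 ≈ 0.999983 ≈ 99.998276%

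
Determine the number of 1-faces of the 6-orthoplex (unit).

Number of 1-faces = 2^(1+1) · C(6,1+1) = 4 · 15 = 60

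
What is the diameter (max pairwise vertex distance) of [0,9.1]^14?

The space diagonal of an n-cube of side s is s√n. Here 9.1·√14 ≈ 34.0491.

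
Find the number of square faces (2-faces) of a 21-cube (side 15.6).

f_2(21-cube) = (21 choose 2) · 2^19 = 110100480.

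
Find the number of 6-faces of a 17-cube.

An n-cube has C(n,k)·2^(n-k) k-faces. Here C(17,6)·2^11 = 12376·2048 = 25346048.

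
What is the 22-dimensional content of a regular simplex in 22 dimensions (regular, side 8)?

V_22 = √(23) · 8^22 / (22! · 2^(22/2)) ≈ 0.000153726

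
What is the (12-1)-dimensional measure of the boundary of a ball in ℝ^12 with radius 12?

S_12(12) = 2·π^(12/2)·(12)^11 / Γ(12/2) = 61917364224·π^6/5 ≈ 1.19053e+13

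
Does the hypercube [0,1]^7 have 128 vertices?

True. The 7-cube has 2^7 = 128 vertices.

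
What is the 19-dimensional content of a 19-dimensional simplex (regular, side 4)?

For a regular n-simplex with edge a, V = (a^n / n!)·√((n+1)/2^n). With a=4, n=19: V ≈ 1.39565e-08.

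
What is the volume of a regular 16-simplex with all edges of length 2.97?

V_16 = √(17) · 2.97^16 / (16! · 2^(16/2)) ≈ 2.82142e-08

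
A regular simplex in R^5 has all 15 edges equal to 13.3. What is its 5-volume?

V_5 = √(6) · 13.3^5 / (5! · 2^(5/2)) ≈ 1501.68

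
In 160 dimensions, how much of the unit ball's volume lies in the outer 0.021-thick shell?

Shell fraction = 1 - (1-0.021)^160 ≈ 0.966486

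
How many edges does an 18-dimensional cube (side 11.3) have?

Each of the 2^18 = 262144 vertices has degree 18; total edges = 18·2^18/2 = 2359296.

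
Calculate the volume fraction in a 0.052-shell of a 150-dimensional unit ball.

V(inner)/V(outer) = ((1-0.052)/1)^150 ≈ 0.0003321, so the shell fraction is 0.999668.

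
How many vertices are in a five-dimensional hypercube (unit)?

An n-cube has C(n,k)·2^(n-k) k-faces. Here C(5,0)·2^5 = 1·32 = 32.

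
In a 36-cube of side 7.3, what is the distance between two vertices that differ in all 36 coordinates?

d = √(7.3² + 7.3² + ... + 7.3²) [36 terms] = √(36·7.3²) = 7.3√36 = 43.8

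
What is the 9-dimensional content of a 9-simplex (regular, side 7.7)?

Volume = 7.7^9 · √(10/2^9) / 9! ≈ 36.6453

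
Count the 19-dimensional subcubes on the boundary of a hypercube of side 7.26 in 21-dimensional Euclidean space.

An n-cube has C(n,k)·2^(n-k) k-faces. Here C(21,19)·2^2 = 210·4 = 840.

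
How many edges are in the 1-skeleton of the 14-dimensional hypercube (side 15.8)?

An n-cube has n·2^(n-1) edges. With n = 14: 14·8192 = 114688.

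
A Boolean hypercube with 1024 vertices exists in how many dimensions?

Since 2^n = 1024, we have n = 10.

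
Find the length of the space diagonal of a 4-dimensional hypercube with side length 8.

The space diagonal of an n-cube of side s is s√n. Here 8·√4 = 16.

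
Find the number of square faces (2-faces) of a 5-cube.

Number of 2-faces = C(5,2) · 2^(5-2) = 10 · 8 = 80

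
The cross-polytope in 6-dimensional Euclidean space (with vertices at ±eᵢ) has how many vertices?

The vertices are ±e_1, ..., ±e_6, so there are 2·6 = 12.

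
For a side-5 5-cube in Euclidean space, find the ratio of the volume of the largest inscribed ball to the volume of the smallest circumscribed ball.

V_in / V_out = (r_in/r_out)^5 = (1/√5)^5 = 5^(-5/2) ≈ 0.0178885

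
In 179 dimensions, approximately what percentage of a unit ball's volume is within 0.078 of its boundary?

1 - (1-0.078)^179 ≈ 0.9999995138 ≈ 99.999951%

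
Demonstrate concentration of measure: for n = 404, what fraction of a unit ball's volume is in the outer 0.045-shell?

1 - (1-0.045)^404 ≈ 0.9999999917 ≈ 99.999999%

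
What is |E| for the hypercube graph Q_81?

Number of 1-faces = C(81,1)·2^(81-1) = 81·1208925819614629174706176 = 97922991388784963151200256.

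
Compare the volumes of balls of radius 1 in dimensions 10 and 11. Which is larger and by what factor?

V_10(1) ≈ 2.55016, V_11(1) ≈ 1.8841. The 10-ball is larger by a factor of 1.354.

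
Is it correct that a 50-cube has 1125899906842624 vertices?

True. The 50-cube has 2^50 = 1125899906842624 vertices.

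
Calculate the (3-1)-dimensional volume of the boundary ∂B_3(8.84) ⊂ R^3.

S_3(8.84) = 2·π^(3/2)·(8.84)^2 / Γ(3/2) = 4πr² = 4π·(8.84)² ≈ 982.007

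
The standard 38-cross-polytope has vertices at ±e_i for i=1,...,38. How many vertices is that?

Number of vertices = 2n = 76.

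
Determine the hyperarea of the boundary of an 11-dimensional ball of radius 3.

S = n·V_n(r)/r = 11·V_11(3)/3 (volume-to-surface relation), giving 139968·π^5/35 ≈ 1.2238e+06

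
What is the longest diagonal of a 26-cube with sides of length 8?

||(8,8,...,8)|| = √(26)·8 ≈ 40.7922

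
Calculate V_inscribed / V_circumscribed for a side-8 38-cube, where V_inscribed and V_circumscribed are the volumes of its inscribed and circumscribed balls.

The radii are 8/2 and 8√38/2, so the volume ratio is (1/√38)^38 = 38^{-38/2} ≈ 9.64077e-31.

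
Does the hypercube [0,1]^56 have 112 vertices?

False. The 56-cube has 2^56 = 72057594037927936 vertices.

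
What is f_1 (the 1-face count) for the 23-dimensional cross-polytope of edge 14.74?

Each 1-face is the convex hull of 2 vertices, one chosen as ±e_i from each of 2 distinct axes: 2^2·C(23,2) = 1012.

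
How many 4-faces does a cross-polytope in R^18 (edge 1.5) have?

An n-cross-polytope has 2^(k+1)·C(n,k+1) k-faces. Here 2^5·C(18,5) = 32·8568 = 274176.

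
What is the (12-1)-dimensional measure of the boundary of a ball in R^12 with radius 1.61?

S_12(1.61) = 2·π^(12/2)·(1.61)^11 / Γ(12/2) ≈ 3018.79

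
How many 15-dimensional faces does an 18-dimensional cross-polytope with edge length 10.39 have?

f_15(18-orthoplex) = 2^16 · (18 choose 16) = 10027008.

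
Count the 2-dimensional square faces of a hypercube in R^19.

Choose 2 of 19 axes to span the face (C(19,2) = 171 ways), then fix each of the remaining 17 coordinates at one of its two extreme values (2^17 = 131072 ways): 171·131072 = 22413312.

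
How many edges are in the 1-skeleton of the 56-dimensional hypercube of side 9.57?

Number of 1-faces = C(56,1)·2^(56-1) = 56·36028797018963968 = 2017612633061982208.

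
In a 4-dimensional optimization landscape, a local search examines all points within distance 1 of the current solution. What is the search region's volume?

Volume = π^{4/2}·(1)^4/Γ(3) = π^2/2 ≈ 4.9348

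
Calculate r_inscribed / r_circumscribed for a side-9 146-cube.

Ratio = (s/2)/(s√146/2) = 146^(-1/2) ≈ 0.0827606.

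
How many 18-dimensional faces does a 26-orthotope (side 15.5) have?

An n-cube has C(n,k)·2^(n-k) k-faces. Here C(26,18)·2^8 = 1562275·256 = 399942400.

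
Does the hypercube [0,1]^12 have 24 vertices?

False. The 12-cube has 2^12 = 4096 vertices.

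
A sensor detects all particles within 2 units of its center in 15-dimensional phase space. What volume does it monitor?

Volume = π^{15/2}·(2)^15/Γ(17/2) = 8388608·π^7/2027025 ≈ 12499.1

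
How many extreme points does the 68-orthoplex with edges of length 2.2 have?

An n-cross-polytope has 2n vertices; here n = 68, giving 136.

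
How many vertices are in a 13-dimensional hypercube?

f_0(13-cube) = (13 choose 0) · 2^13 = 8192.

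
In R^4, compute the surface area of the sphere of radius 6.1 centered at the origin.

|∂B_4(6.1)| ≈ 4480.43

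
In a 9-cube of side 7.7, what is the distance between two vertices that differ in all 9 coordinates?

||(7.7,7.7,...,7.7)|| = √(9)·7.7 = 23.1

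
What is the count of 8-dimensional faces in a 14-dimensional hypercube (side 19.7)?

An n-cube has C(n,k)·2^(n-k) k-faces. Here C(14,8)·2^6 = 3003·64 = 192192.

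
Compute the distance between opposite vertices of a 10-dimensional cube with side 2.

The space diagonal of an n-cube of side s is s√n. Here 2·√10 ≈ 6.32456.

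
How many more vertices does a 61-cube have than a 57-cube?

The 61-cube has 2^61 = 2305843009213693952 vertices. The 57-cube has 2^57 = 144115188075855872 vertices. Difference: 2305843009213693952 - 144115188075855872 = 2161727821137838080.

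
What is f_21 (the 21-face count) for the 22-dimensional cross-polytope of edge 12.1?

An n-cross-polytope has 2^(k+1)·C(n,k+1) k-faces. Here 2^22·C(22,22) = 4194304·1 = 4194304.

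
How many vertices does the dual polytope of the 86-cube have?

The vertices are ±e_1, ..., ±e_86, so there are 2·86 = 172.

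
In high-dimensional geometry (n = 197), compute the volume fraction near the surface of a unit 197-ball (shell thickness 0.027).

1 - (1-0.027)^197 ≈ 0.995448 ≈ 99.54%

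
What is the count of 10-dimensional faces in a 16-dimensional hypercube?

f_10(16-cube) = (16 choose 10) · 2^6 = 512512.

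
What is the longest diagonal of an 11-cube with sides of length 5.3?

The space diagonal of an n-cube of side s is s√n. Here 5.3·√11 ≈ 17.5781.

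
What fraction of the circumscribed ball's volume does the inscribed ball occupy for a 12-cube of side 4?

The radii are 4/2 and 4√12/2, so the volume ratio is (1/√12)^12 = 12^{-12/2} ≈ 3.34898e-07.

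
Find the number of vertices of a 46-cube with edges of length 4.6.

An n-cube has 2^n vertices; for n = 46 that is 2^46 = 70368744177664.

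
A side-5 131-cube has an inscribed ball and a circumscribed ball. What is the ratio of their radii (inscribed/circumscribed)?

Ratio = (s/2)/(s√131/2) = 131^(-1/2) ≈ 0.0873704.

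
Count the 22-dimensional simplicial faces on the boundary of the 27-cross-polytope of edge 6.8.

f_22(27-orthoplex) = 2^23 · (27 choose 23) = 147220070400.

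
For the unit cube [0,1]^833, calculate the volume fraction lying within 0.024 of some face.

The inner cube has side 1-2·0.024 = 0.952 and volume (0.952)^833 ≈ 1.602e-18, so the shell holds 1 - 1.602e-18 of the volume.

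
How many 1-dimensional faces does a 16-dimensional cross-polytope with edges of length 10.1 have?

Number of 1-faces = 2^(1+1) · C(16,1+1) = 4 · 120 = 480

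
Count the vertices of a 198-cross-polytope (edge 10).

The vertices are ±e_1, ..., ±e_198, so there are 2·198 = 396.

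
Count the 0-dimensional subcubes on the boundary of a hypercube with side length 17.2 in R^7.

Number of 0-faces = C(7,0) · 2^(7-0) = 1 · 128 = 128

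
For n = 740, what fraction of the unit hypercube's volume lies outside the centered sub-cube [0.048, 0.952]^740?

1 - (1 - 2·0.048)^740 = 1 - 0.904^740 ≈ 1 - 3.67e-33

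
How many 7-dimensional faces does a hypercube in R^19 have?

f_7(19-cube) = (19 choose 7) · 2^12 = 206389248.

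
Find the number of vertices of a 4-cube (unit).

Number of vertices = 2^4 = 16.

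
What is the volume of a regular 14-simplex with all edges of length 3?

V_14 = √(15) · 3^14 / (14! · 2^(14/2)) ≈ 1.66006e-06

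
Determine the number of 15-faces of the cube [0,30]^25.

f_15(25-cube) = (25 choose 15) · 2^10 = 3347210240.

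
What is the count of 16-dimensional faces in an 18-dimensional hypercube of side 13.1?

Number of 16-faces = C(18,16) · 2^(18-16) = 153 · 4 = 612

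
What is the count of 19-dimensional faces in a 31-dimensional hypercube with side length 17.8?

Choose 19 of 31 axes to span the face (C(31,19) = 141120525 ways), then fix each of the remaining 12 coordinates at one of its two extreme values (2^12 = 4096 ways): 141120525·4096 = 578029670400.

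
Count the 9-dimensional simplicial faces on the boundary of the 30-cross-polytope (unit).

f_9(30-orthoplex) = 2^10 · (30 choose 10) = 30766095360.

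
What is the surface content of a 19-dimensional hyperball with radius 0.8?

The surface area of an n-ball is 2π^(n/2) r^(n-1) / Γ(n/2). For n=19, r=0.8: 0.0159573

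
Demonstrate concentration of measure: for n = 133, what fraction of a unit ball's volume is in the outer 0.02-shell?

1 - (1-0.02)^133 ≈ 0.931912 ≈ 93.19%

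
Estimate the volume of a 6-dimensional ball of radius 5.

The n-ball volume is π^(n/2)·r^n/Γ(n/2+1). With n=6, r=5: V = 15625·π^3/6 ≈ 80745.5.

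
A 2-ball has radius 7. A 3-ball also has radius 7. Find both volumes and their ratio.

V_2(7) ≈ 153.938. V_3(7) ≈ 1436.76. Ratio V_2/V_3 ≈ 0.1071.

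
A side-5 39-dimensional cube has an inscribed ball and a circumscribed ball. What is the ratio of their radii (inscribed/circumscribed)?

r_in / r_out = (5/2) / (5√39/2) = 1/√39 ≈ 0.160128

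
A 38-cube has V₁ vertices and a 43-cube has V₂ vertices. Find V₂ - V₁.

V₁ = 2^38 = 274877906944. V₂ = 2^43 = 8796093022208. V₂ - V₁ = 8521215115264.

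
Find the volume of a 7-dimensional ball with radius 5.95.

V_7(5.95) = π^(7/2) · (5.95)^7 / Γ(7/2 + 1) ≈ 1.24738e+06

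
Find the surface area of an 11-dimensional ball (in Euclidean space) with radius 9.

S = n·V_n(r)/r = 11·V_11(9)/9 (volume-to-surface relation), giving 8264970432·π^5/35 ≈ 7.22641e+10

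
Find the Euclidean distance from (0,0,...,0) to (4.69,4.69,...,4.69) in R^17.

||(4.69,4.69,...,4.69)|| = √(17)·4.69 ≈ 19.3374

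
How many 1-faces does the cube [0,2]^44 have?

Number of 1-faces = C(44,1)·2^(44-1) = 44·8796093022208 = 387028092977152.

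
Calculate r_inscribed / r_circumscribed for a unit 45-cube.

For an n-cube of any side s, the inradius is s/2 and the circumradius is s√n/2, so the ratio is 1/√45 ≈ 0.149071.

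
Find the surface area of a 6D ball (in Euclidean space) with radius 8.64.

|∂B_6(8.64)| ≈ 1.49286e+06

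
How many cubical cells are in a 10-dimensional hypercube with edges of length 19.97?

An n-cube has C(n,k)·2^(n-k) k-faces. Here C(10,3)·2^7 = 120·128 = 15360.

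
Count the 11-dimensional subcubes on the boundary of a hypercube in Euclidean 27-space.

f_11(27-cube) = (27 choose 11) · 2^16 = 854451486720.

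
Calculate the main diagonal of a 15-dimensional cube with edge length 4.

||(4,4,...,4)|| = √(15)·4 ≈ 15.4919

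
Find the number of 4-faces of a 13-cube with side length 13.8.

Number of 4-faces = C(13,4) · 2^(13-4) = 715 · 512 = 366080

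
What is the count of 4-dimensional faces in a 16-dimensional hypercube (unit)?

f_4(16-cube) = (16 choose 4) · 2^12 = 7454720.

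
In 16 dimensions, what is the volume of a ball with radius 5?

V_16(5) = π^(16/2) · (5)^16 / Γ(16/2 + 1) = 30517578125·π^8/8064 ≈ 3.59086e+10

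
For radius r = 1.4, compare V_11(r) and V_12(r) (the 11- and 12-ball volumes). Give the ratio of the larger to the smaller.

V_11(1.4) ≈ 76.298, V_12(1.4) ≈ 75.7013. The 11-ball is larger by a factor of 1.008.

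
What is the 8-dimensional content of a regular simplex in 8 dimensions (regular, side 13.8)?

V = (13.8^8 / 8!) · √((8+1) / 2^8) ≈ 6116.65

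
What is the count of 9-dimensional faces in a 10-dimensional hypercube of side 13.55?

f_9(10-cube) = (10 choose 9) · 2^1 = 20.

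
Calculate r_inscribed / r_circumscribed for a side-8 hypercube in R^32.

r_in / r_out = (8/2) / (8√32/2) = 1/√32 ≈ 0.176777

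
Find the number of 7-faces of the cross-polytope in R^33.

An n-cross-polytope has 2^(k+1)·C(n,k+1) k-faces. Here 2^8·C(33,8) = 256·13884156 = 3554343936.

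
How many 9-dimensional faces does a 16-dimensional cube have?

An n-cube has C(n,k)·2^(n-k) k-faces. Here C(16,9)·2^7 = 11440·128 = 1464320.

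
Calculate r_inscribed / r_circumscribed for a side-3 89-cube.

For an n-cube of any side s, the inradius is s/2 and the circumradius is s√n/2, so the ratio is 1/√89 ≈ 0.106.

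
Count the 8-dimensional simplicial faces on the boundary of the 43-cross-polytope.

An n-cross-polytope has 2^(k+1)·C(n,k+1) k-faces. Here 2^9·C(43,9) = 512·563921995 = 288728061440.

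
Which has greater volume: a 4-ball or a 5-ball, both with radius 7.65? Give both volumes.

V_4(7.65) ≈ 16901.1. V_5(7.65) ≈ 137913. The 5-ball is larger.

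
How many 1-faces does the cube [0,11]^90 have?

The 90-cube has n·2^(n-1) = 90·2^89 = 90·618970019642690137449562112 = 55707301767842112370460590080 edges.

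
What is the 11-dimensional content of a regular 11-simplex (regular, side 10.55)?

V = (10.55^11 / 11!) · √((11+1) / 2^11) ≈ 345.579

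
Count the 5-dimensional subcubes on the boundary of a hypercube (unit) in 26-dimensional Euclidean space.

An n-cube has C(n,k)·2^(n-k) k-faces. Here C(26,5)·2^21 = 65780·2097152 = 137950658560.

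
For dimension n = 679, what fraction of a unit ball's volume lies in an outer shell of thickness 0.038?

1 - (1-0.038)^679 ≈ 1 - 3.766e-12 ≈ (100 - 3.77e-10)%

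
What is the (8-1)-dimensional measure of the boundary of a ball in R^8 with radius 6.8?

S = n·V_n(r)/r = 8·V_8(6.8)/6.8 (volume-to-surface relation), giving 2.18293e+07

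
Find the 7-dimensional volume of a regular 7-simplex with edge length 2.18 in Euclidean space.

V = (2.18^7 / 7!) · √((7+1) / 2^7) ≈ 0.0116066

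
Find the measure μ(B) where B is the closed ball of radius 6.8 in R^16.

V_16(6.8) = π^(16/2) · (6.8)^16 / Γ(16/2 + 1) ≈ 4.91837e+12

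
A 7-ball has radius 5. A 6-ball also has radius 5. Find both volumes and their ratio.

V_7(5) ≈ 369122. V_6(5) ≈ 80745.5. Ratio V_7/V_6 ≈ 4.571.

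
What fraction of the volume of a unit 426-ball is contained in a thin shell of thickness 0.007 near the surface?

V(inner)/V(outer) = ((1-0.007)/1)^426 ≈ 0.05016, so the shell fraction is 0.949837.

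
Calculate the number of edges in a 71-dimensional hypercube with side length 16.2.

Each of the 2^71 = 2361183241434822606848 vertices has degree 71; total edges = 71·2^71/2 = 83822005070936202543104.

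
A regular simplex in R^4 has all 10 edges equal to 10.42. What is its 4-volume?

For a regular n-simplex with edge a, V = (a^n / n!)·√((n+1)/2^n). With a=10.42, n=4: V ≈ 274.59.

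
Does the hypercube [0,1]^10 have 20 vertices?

False. The 10-cube has 2^10 = 1024 vertices.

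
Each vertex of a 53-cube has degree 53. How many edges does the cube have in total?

The 53-cube has n·2^(n-1) = 53·2^52 = 53·4503599627370496 = 238690780250636288 edges.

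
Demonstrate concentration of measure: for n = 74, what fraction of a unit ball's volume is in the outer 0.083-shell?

1 - (1-0.083)^74 ≈ 0.998358 ≈ 99.84%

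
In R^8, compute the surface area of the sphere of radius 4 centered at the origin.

The surface area of an n-ball is 2π^(n/2) r^(n-1) / Γ(n/2). For n=8, r=4: 16384·π^4/3 ≈ 531984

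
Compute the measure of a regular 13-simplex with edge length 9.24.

For a regular n-simplex with edge a, V = (a^n / n!)·√((n+1)/2^n). With a=9.24, n=13: V ≈ 23.7588.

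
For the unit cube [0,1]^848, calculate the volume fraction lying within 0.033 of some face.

Shell fraction = 1 - (1-0.066)^848 ≈ 1 - 7.147e-26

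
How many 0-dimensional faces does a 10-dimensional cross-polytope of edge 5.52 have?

Number of 0-faces = 2^(0+1) · C(10,0+1) = 2 · 10 = 20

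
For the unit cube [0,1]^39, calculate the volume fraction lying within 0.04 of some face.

1 - (1 - 2·0.04)^39 = 1 - 0.92^39 ≈ 0.961299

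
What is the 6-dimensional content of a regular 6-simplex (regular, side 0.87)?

For a regular n-simplex with edge a, V = (a^n / n!)·√((n+1)/2^n). With a=0.87, n=6: V ≈ 0.000199178.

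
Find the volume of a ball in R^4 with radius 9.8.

The n-ball volume is π^(n/2)·r^n/Γ(n/2+1). With n=4, r=9.8: V ≈ 45517.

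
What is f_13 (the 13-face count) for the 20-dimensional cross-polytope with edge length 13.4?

Each 13-face is the convex hull of 14 vertices, one chosen as ±e_i from each of 14 distinct axes: 2^14·C(20,14) = 635043840.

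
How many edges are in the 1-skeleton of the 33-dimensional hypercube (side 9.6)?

Each of the 2^33 = 8589934592 vertices has degree 33; total edges = 33·2^33/2 = 141733920768.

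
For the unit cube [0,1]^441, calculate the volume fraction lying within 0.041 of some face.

1 - (1 - 2·0.041)^441 = 1 - 0.918^441 ≈ 1 - 4.108e-17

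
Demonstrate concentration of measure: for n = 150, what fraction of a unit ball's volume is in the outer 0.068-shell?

1 - (1-0.068)^150 ≈ 0.999974 ≈ 99.997415%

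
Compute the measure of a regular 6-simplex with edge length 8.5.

Volume = 8.5^6 · √(7/2^6) / 6! ≈ 173.237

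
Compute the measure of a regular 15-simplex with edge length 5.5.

Volume = 5.5^15 · √(16/2^15) / 15! ≈ 0.00215415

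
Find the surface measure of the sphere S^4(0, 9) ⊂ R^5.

S = n·V_n(r)/r = 5·V_5(9)/9 (volume-to-surface relation), giving 17496·π^2 ≈ 172679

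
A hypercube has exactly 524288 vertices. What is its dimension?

Since 2^n = 524288, we have n = 19.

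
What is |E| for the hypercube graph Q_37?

The 37-cube has n·2^(n-1) = 37·2^36 = 37·68719476736 = 2542620639232 edges.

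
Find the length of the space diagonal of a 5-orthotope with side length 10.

d = √(10² + 10² + ... + 10²) [5 terms] = √(5·10²) = 10√5 ≈ 22.3607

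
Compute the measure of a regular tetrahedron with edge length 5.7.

Volume = (√2/12) · 5.7³ = 21.8252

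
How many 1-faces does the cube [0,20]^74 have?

Number of 1-faces = C(74,1)·2^(74-1) = 74·9444732965739290427392 = 698910239464707491627008.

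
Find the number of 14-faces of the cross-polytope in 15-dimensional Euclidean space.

Each 14-face is the convex hull of 15 vertices, one chosen as ±e_i from each of 15 distinct axes: 2^15·C(15,15) = 32768.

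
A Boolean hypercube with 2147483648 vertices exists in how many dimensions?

n = log_2(2147483648) = 31.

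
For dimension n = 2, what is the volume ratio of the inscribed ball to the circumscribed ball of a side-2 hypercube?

V_in / V_out = (r_in/r_out)^2 = (1/√2)^2 = 2^(-2/2) ≈ 0.5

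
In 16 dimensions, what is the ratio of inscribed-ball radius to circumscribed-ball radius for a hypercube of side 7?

r_in = 7/2 (half the side); r_out = 7√16/2 (half the diagonal). Ratio = 1/√16 ≈ 0.25.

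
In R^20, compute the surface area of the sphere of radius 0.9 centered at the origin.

|∂B_20(0.9)| ≈ 0.0697226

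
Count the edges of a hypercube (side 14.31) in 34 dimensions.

Each of the 2^34 = 17179869184 vertices has degree 34; total edges = 34·2^34/2 = 292057776128.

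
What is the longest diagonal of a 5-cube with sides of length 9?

The space diagonal of an n-cube of side s is s√n. Here 9·√5 ≈ 20.1246.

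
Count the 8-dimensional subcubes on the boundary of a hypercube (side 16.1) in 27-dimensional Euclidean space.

Choose 8 of 27 axes to span the face (C(27,8) = 2220075 ways), then fix each of the remaining 19 coordinates at one of its two extreme values (2^19 = 524288 ways): 2220075·524288 = 1163958681600.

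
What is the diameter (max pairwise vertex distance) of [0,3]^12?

d = √(3² + 3² + ... + 3²) [12 terms] = √(12·3²) = 3√12 ≈ 10.3923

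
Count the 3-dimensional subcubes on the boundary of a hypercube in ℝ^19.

f_3(19-cube) = (19 choose 3) · 2^16 = 63504384.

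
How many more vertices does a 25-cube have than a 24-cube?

The 25-cube has 2^25 = 33554432 vertices. The 24-cube has 2^24 = 16777216 vertices. Difference: 33554432 - 16777216 = 16777216.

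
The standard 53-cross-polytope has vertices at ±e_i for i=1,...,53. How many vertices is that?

The 53-dimensional cross-polytope has 2n = 2·53 = 106 vertices.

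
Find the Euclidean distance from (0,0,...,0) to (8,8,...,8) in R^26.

d = √(8² + 8² + ... + 8²) [26 terms] = √(26·8²) = 8√26 ≈ 40.7922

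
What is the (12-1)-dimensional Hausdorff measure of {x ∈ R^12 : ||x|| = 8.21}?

S = n·V_n(r)/r = 12·V_12(8.21)/8.21 (volume-to-surface relation), giving 1.8303e+11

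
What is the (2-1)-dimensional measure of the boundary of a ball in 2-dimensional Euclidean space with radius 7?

S_2(7) = 2·π^(2/2)·(7)^1 / Γ(2/2) = 2πr = 2π·7 ≈ 43.9823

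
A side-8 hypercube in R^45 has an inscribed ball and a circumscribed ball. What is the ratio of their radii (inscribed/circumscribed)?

Ratio = (s/2)/(s√45/2) = 45^(-1/2) ≈ 0.149071.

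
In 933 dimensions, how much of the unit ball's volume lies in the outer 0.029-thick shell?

1 - (1-0.029)^933 ≈ 1 - 1.19e-12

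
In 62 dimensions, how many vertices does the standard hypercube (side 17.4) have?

The 62-cube has 2^62 = 4611686018427387904 vertices.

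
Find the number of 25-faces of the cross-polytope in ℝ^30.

An n-cross-polytope has 2^(k+1)·C(n,k+1) k-faces. Here 2^26·C(30,26) = 67108864·27405 = 1839118417920.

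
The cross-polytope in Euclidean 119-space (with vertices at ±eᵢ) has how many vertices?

The vertices are ±e_1, ..., ±e_119, so there are 2·119 = 238.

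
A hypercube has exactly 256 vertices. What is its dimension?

Since 2^n = 256, we have n = 8.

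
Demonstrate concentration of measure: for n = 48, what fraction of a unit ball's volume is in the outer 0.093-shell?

1 - (1-0.093)^48 ≈ 0.990771 ≈ 99.08%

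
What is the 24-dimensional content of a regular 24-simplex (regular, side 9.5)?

V = (9.5^24 / 24!) · √((24+1) / 2^24) ≈ 0.000574475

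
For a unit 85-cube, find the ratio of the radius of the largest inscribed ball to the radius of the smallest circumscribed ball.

r_in = 1/2 (half the side); r_out = 1√85/2 (half the diagonal). Ratio = 1/√85 ≈ 0.108465.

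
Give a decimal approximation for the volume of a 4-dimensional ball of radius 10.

The n-ball volume is π^(n/2)·r^n/Γ(n/2+1). With n=4, r=10: V = 5000·π^2 ≈ 49348.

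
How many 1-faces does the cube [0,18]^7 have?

The 7-cube has n·2^(n-1) = 7·2^6 = 7·64 = 448 edges.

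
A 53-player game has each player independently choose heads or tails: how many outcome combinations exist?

An n-cube has 2^n vertices; for n = 53 that is 2^53 = 9007199254740992.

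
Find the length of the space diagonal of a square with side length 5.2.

d = √(5.2² + 5.2² + ... + 5.2²) [2 terms] = √(2·5.2²) = 5.2√2 ≈ 7.35391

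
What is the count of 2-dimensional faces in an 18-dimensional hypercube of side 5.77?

f_2(18-cube) = (18 choose 2) · 2^16 = 10027008.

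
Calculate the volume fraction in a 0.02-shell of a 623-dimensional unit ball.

Shell fraction = 1 - (1-0.02)^623 ≈ 0.9999965814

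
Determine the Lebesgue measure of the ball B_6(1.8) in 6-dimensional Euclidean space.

The n-ball volume is π^(n/2)·r^n/Γ(n/2+1). With n=6, r=1.8: V ≈ 175.765.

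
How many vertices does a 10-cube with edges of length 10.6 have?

Number of vertices = 2^10 = 1024.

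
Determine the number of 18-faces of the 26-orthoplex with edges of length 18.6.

Number of 18-faces = 2^(18+1) · C(26,18+1) = 524288 · 657800 = 344876646400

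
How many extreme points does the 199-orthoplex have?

An n-cross-polytope has 2n vertices; here n = 199, giving 398.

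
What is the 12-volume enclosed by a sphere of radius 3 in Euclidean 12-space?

V = 59049·π^6/80 ≈ 709613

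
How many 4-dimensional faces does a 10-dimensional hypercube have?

Number of 4-faces = C(10,4) · 2^(10-4) = 210 · 64 = 13440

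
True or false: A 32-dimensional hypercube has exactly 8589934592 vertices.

False. The 32-cube has 2^32 = 4294967296 vertices.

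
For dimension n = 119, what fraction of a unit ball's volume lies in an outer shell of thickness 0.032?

1 - (1-0.032)^119 ≈ 0.979147 ≈ 97.91%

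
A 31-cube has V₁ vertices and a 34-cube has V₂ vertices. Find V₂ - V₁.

V₁ = 2^31 = 2147483648. V₂ = 2^34 = 17179869184. V₂ - V₁ = 15032385536.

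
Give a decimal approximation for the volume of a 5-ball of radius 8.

Volume = π^{5/2}·(8)^5/Γ(7/2) = 262144·π^2/15 ≈ 172484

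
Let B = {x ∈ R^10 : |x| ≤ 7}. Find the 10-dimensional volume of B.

The n-ball volume is π^(n/2)·r^n/Γ(n/2+1). With n=10, r=7: V = 282475249·π^5/120 ≈ 7.20358e+08.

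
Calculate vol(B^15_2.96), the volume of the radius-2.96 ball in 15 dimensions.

Volume = π^{15/2}·(2.96)^15/Γ(17/2) ≈ 4.47513e+06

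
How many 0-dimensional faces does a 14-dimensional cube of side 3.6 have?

Choose 0 of 14 axes to span the face (C(14,0) = 1 way), then fix each of the remaining 14 coordinates at one of its two extreme values (2^14 = 16384 ways): 1·16384 = 16384.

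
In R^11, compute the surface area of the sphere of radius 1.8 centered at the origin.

S_11(1.8) = 2·π^(11/2)·(1.8)^10 / Γ(11/2) ≈ 7399.84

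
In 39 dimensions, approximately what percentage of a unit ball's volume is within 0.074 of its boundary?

1 - (1-0.074)^39 ≈ 0.950131 ≈ 95.01%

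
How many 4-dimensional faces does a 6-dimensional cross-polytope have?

Each 4-face is the convex hull of 5 vertices, one chosen as ±e_i from each of 5 distinct axes: 2^5·C(6,5) = 192.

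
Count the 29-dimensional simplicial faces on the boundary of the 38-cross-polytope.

Number of 29-faces = 2^(29+1) · C(38,29+1) = 1073741824 · 48903492 = 52509724700049408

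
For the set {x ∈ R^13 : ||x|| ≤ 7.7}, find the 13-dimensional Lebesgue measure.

The n-ball volume is π^(n/2)·r^n/Γ(n/2+1). With n=13, r=7.7: V ≈ 3.04594e+11.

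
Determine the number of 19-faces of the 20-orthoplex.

Number of 19-faces = 2^(19+1) · C(20,19+1) = 1048576 · 1 = 1048576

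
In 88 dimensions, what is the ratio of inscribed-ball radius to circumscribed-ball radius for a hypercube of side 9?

Ratio = (s/2)/(s√88/2) = 88^(-1/2) ≈ 0.1066.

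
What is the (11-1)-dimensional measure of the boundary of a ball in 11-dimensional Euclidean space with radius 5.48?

S_11(5.48) = 2·π^(11/2)·(5.48)^10 / Γ(11/2) ≈ 5.06178e+08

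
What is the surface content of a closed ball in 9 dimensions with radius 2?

S_9(2) = 2·π^(9/2)·(2)^8 / Γ(9/2) = 8192·π^4/105 ≈ 7599.76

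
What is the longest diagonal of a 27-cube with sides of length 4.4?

d = √(4.4² + 4.4² + ... + 4.4²) [27 terms] = √(27·4.4²) = 4.4√27 ≈ 22.8631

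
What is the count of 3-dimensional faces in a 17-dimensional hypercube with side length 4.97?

Number of 3-faces = C(17,3) · 2^(17-3) = 680 · 16384 = 11141120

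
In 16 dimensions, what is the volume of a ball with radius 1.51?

The n-ball volume is π^(n/2)·r^n/Γ(n/2+1). With n=16, r=1.51: V ≈ 171.913.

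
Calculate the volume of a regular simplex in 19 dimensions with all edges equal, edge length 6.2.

For a regular n-simplex with edge a, V = (a^n / n!)·√((n+1)/2^n). With a=6.2, n=19: V ≈ 5.76869e-05.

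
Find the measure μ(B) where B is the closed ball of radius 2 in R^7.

V_7(2) = π^(7/2) · (2)^7 / Γ(7/2 + 1) = 2048·π^3/105 ≈ 604.77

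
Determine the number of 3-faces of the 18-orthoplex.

An n-cross-polytope has 2^(k+1)·C(n,k+1) k-faces. Here 2^4·C(18,4) = 16·3060 = 48960.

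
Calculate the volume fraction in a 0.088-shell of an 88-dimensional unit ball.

V(inner)/V(outer) = ((1-0.088)/1)^88 ≈ 0.0003017, so the shell fraction is 0.999698.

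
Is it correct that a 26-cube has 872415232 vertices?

False. The 26-cube has 2^26 = 67108864 vertices.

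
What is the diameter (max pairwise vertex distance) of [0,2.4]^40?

Diagonal = √40 · 2.4 ≈ 15.1789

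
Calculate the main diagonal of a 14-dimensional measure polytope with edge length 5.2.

||(5.2,5.2,...,5.2)|| = √(14)·5.2 ≈ 19.4566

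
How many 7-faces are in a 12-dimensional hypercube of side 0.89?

f_7(12-cube) = (12 choose 7) · 2^5 = 25344.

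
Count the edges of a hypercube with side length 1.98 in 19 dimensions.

An n-cube has n·2^(n-1) edges. With n = 19: 19·262144 = 4980736.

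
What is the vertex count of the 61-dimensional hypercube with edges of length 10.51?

Number of vertices = 2^61 = 2305843009213693952.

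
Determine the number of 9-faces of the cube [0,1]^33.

Choose 9 of 33 axes to span the face (C(33,9) = 38567100 ways), then fix each of the remaining 24 coordinates at one of its two extreme values (2^24 = 16777216 ways): 38567100·16777216 = 647048567193600.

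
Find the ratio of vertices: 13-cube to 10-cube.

The 13-cube has 2^13 = 8192 vertices. The 10-cube has 2^10 = 1024 vertices. Ratio: 8192/1024 = 8.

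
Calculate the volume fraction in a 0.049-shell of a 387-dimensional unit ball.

Shell fraction = 1 - (1-0.049)^387 ≈ 0.9999999964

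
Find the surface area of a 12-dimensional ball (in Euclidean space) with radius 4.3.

The surface area of an n-ball is 2π^(n/2) r^(n-1) / Γ(n/2). For n=12, r=4.3: 1.48902e+08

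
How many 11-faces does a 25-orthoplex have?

f_11(25-orthoplex) = 2^12 · (25 choose 12) = 21300428800.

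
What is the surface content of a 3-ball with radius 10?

S = n·V_n(r)/r = 3·V_3(10)/10 (volume-to-surface relation), giving 4πr² = 4π·(10)² ≈ 1256.64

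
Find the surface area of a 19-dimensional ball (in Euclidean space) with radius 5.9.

S = n·V_n(r)/r = 19·V_19(5.9)/5.9 (volume-to-surface relation), giving 6.64779e+13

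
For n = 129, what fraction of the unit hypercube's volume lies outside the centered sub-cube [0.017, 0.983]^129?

Shell fraction = 1 - (1-0.034)^129 ≈ 0.988464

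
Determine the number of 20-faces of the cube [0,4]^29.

An n-cube has C(n,k)·2^(n-k) k-faces. Here C(29,20)·2^9 = 10015005·512 = 5127682560.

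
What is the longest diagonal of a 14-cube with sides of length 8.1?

Diagonal = √14 · 8.1 ≈ 30.3074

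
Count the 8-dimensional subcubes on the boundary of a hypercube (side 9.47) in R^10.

Choose 8 of 10 axes to span the face (C(10,8) = 45 ways), then fix each of the remaining 2 coordinates at one of its two extreme values (2^2 = 4 ways): 45·4 = 180.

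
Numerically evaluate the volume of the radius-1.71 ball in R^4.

The n-ball volume is π^(n/2)·r^n/Γ(n/2+1). With n=4, r=1.71: V ≈ 42.1943.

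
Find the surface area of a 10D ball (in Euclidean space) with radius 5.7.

The surface area of an n-ball is 2π^(n/2) r^(n-1) / Γ(n/2). For n=10, r=5.7: 1.61973e+08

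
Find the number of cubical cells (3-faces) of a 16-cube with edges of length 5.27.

An n-cube has C(n,k)·2^(n-k) k-faces. Here C(16,3)·2^13 = 560·8192 = 4587520.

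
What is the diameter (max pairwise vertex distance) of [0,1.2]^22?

Diagonal = √22 · 1.2 ≈ 5.6285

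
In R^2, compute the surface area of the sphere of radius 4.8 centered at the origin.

The surface area of an n-ball is 2π^(n/2) r^(n-1) / Γ(n/2). For n=2, r=4.8: 2πr = 2π·4.8 ≈ 30.1593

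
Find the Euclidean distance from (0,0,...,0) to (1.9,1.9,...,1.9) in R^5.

The space diagonal of an n-cube of side s is s√n. Here 1.9·√5 ≈ 4.24853.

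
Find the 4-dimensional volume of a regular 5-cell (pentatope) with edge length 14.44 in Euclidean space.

For a regular n-simplex with edge a, V = (a^n / n!)·√((n+1)/2^n). With a=14.44, n=4: V ≈ 1012.7.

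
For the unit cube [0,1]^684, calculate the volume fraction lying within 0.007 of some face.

The inner cube has side 1-2·0.007 = 0.986 and volume (0.986)^684 ≈ 6.484e-05, so the shell holds 0.999935 of the volume.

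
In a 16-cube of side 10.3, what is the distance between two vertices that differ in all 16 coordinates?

||(10.3,10.3,...,10.3)|| = √(16)·10.3 = 41.2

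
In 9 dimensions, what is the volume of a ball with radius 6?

The n-ball volume is π^(n/2)·r^n/Γ(n/2+1). With n=9, r=6: V = 11943936·π^4/35 ≈ 3.32414e+07.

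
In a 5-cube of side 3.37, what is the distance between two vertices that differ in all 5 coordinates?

The space diagonal of an n-cube of side s is s√n. Here 3.37·√5 ≈ 7.53555.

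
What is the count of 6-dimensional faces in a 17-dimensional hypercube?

Number of 6-faces = C(17,6) · 2^(17-6) = 12376 · 2048 = 25346048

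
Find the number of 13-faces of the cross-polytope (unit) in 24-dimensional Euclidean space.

f_13(24-orthoplex) = 2^14 · (24 choose 14) = 32133218304.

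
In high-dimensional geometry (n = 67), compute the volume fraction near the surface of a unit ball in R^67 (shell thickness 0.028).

1 - (1-0.028)^67 ≈ 0.850844 ≈ 85.08%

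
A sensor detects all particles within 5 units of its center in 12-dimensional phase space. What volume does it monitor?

The n-ball volume is π^(n/2)·r^n/Γ(n/2+1). With n=12, r=5: V = 48828125·π^6/144 ≈ 3.25992e+08.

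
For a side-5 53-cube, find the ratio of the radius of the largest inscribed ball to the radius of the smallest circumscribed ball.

r_in / r_out = (5/2) / (5√53/2) = 1/√53 ≈ 0.137361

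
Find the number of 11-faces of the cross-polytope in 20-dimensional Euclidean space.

f_11(20-orthoplex) = 2^12 · (20 choose 12) = 515973120.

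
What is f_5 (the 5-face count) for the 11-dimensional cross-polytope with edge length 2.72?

f_5(11-orthoplex) = 2^6 · (11 choose 6) = 29568.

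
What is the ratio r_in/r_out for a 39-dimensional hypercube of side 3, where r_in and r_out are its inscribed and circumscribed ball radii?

r_in / r_out = (3/2) / (3√39/2) = 1/√39 ≈ 0.160128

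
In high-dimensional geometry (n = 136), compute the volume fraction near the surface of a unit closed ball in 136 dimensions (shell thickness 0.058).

1 - (1-0.058)^136 ≈ 0.999704 ≈ 99.9704%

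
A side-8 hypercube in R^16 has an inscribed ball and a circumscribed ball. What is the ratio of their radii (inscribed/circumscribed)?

Ratio = (s/2)/(s√16/2) = 16^(-1/2) ≈ 0.25.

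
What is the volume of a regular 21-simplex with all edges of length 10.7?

V = (10.7^21 / 21!) · √((21+1) / 2^21) ≈ 0.262489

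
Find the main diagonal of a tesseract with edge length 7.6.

||(7.6,7.6,...,7.6)|| = √(4)·7.6 = 15.2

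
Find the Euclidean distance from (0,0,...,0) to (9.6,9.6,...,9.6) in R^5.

||(9.6,9.6,...,9.6)|| = √(5)·9.6 ≈ 21.4663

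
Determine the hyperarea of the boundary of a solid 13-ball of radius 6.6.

The surface area of an n-ball is 2π^(n/2) r^(n-1) / Γ(n/2). For n=13, r=6.6: 8.08746e+10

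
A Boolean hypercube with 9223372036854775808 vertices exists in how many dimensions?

The n-cube has 2^n vertices, and 9223372036854775808 = 2^63, so n = 63.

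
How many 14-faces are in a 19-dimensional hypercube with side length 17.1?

Choose 14 of 19 axes to span the face (C(19,14) = 11628 ways), then fix each of the remaining 5 coordinates at one of its two extreme values (2^5 = 32 ways): 11628·32 = 372096.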